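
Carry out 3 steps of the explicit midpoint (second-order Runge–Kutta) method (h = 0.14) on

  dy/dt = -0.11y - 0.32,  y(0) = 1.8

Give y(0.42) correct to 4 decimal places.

Midpoint: k1 = f(t_n, y_n); k2 = f(t_n + h/2, y_n + (h/2)·k1); y_{n+1} = y_n + h·k2.
t=0.000000, y=1.800000:
  k1 = f(0.000000, 1.800000) = -0.518000
  k2 = f(0.070000, 1.763740) = -0.514011
  y ← 1.800000 + 0.14·(-0.514011) = 1.728038
t=0.140000, y=1.728038:
  k1 = f(0.140000, 1.728038) = -0.510084
  k2 = f(0.210000, 1.692333) = -0.506157
  y ← 1.728038 + 0.14·(-0.506157) = 1.657176
t=0.280000, y=1.657176:
  k1 = f(0.280000, 1.657176) = -0.502289
  k2 = f(0.350000, 1.622016) = -0.498422
  y ← 1.657176 + 0.14·(-0.498422) = 1.587397
y(0.42) ≈ 1.5874

1.5874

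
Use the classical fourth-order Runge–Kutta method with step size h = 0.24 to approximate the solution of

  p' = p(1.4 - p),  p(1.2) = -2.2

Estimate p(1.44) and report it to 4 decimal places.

RK4: k1 = f(t_n, p_n); k2 = f(t_n + h/2, p_n + (h/2)·k1); k3 = f(t_n + h/2, p_n + (h/2)·k2); k4 = f(t_n + h, p_n + h·k3); p_{n+1} = p_n + (h/6)·(k1 + 2k2 + 2k3 + k4).
t=1.200000, p=-2.200000:
  k1 = f(1.200000, -2.200000) = -7.920000
  k2 = f(1.320000, -3.150400) = -14.335580
  k3 = f(1.320000, -3.920270) = -20.856891
  k4 = f(1.440000, -7.205654) = -62.009364
  p ← -2.200000 + (0.24/6)·(k1 + 2k2 + 2k3 + k4) = -7.812572
p(1.44) ≈ -7.8126

-7.8126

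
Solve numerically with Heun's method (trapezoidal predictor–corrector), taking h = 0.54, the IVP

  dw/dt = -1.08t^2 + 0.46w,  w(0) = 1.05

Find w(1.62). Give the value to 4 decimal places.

0.2982

Heun: k1 = f(t_n, w_n); k2 = f(t_n + h, w_n + h·k1); w_{n+1} = w_n + (h/2)·(k1 + k2).
t=0.000000, w=1.050000:
  k1 = f(0.000000, 1.050000) = 0.483000
  k2 = f(0.540000, 1.310820) = 0.288049
  w ← 1.050000 + (0.54/2)·(0.483000 + 0.288049) = 1.258183
t=0.540000, w=1.258183:
  k1 = f(0.540000, 1.258183) = 0.263836
  k2 = f(1.080000, 1.400655) = -0.615411
  w ← 1.258183 + (0.54/2)·(0.263836 + (-0.615411)) = 1.163258
t=1.080000, w=1.163258:
  k1 = f(1.080000, 1.163258) = -0.724613
  k2 = f(1.620000, 0.771967) = -2.479247
  w ← 1.163258 + (0.54/2)·(-0.724613 + (-2.479247)) = 0.298216
w(1.62) ≈ 0.2982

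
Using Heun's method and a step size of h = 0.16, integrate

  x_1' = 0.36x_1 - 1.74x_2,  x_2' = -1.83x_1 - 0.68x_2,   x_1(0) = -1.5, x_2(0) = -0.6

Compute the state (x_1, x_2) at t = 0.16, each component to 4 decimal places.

-1.4873, -0.1348

Heun on (x_1,x_2): k1 = f(t_n, state_n); k2 = f(t_n + h, state_n + h·k1); state_{n+1} = state_n + (h/2)·(k1 + k2).
0.000000: (-1.500000, -0.600000)
  k1 = (0.504000, 3.153000)
  predictor → (-1.419360, -0.095520)
  k2 = (-0.344765, 2.662382)
  → (-1.487261, -0.134769)
(x_1(0.16), x_2(0.16)) ≈ (-1.4873, -0.1348)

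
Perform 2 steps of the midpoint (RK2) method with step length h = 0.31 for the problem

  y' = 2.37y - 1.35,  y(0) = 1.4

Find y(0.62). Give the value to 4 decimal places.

Midpoint: k1 = f(t_n, y_n); k2 = f(t_n + h/2, y_n + (h/2)·k1); y_{n+1} = y_n + h·k2.
t=0.000000, y=1.400000:
  k1 = f(0.000000, 1.400000) = 1.968000
  k2 = f(0.155000, 1.705040) = 2.690945
  y ← 1.400000 + 0.31·2.690945 = 2.234193
t=0.310000, y=2.234193:
  k1 = f(0.310000, 2.234193) = 3.945037
  k2 = f(0.465000, 2.845674) = 5.394247
  y ← 2.234193 + 0.31·5.394247 = 3.906409
y(0.62) ≈ 3.9064

3.9064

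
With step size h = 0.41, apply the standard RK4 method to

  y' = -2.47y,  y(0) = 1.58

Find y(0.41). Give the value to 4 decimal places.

RK4: k1 = f(t_n, y_n); k2 = f(t_n + h/2, y_n + (h/2)·k1); k3 = f(t_n + h/2, y_n + (h/2)·k2); k4 = f(t_n + h, y_n + h·k3); y_{n+1} = y_n + (h/6)·(k1 + 2k2 + 2k3 + k4).
t=0.000000, y=1.580000:
  k1 = f(0.000000, 1.580000) = -3.902600
  k2 = f(0.205000, 0.779967) = -1.926518
  k3 = f(0.205000, 1.185064) = -2.927107
  k4 = f(0.410000, 0.379886) = -0.938318
  y ← 1.580000 + (0.41/6)·(k1 + 2k2 + 2k3 + k4) = 0.585875
y(0.41) ≈ 0.5859

0.5859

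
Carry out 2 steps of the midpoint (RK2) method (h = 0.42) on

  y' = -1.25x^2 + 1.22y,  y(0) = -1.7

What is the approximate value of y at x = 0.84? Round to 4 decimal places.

Midpoint: k1 = f(x_n, y_n); k2 = f(x_n + h/2, y_n + (h/2)·k1); y_{n+1} = y_n + h·k2.
x=0.000000, y=-1.700000:
  k1 = f(0.000000, -1.700000) = -2.074000
  k2 = f(0.210000, -2.135540) = -2.660484
  y ← -1.700000 + 0.42·(-2.660484) = -2.817403
x=0.420000, y=-2.817403:
  k1 = f(0.420000, -2.817403) = -3.657732
  k2 = f(0.630000, -3.585527) = -4.870468
  y ← -2.817403 + 0.42·(-4.870468) = -4.863000
y(0.84) ≈ -4.8630

-4.8630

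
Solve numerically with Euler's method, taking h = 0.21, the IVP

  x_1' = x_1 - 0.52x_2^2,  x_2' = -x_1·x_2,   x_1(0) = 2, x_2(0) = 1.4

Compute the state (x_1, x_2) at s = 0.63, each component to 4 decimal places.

3.1219, 0.1981

Euler on (x_1,x_2): x_1_{n+1} = x_1_n + h·x_1', x_2_{n+1} = x_2_n + h·x_2'.
0.000000: (2.000000, 1.400000); f=(0.980800, -2.800000) → (2.205968, 0.812000)
0.210000: (2.205968, 0.812000); f=(1.863109, -1.791246) → (2.597221, 0.435838)
0.420000: (2.597221, 0.435838); f=(2.498444, -1.131968) → (3.121894, 0.198125)
(x_1(0.63), x_2(0.63)) ≈ (3.1219, 0.1981)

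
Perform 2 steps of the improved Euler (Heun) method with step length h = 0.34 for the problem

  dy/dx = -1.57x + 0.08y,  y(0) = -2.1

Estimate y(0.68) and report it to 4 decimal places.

Heun: k1 = f(x_n, y_n); k2 = f(x_n + h, y_n + h·k1); y_{n+1} = y_n + (h/2)·(k1 + k2).
x=0.000000, y=-2.100000:
  k1 = f(0.000000, -2.100000) = -0.168000
  k2 = f(0.340000, -2.157120) = -0.706370
  y ← -2.100000 + (0.34/2)·(-0.168000 + (-0.706370)) = -2.248643
x=0.340000, y=-2.248643:
  k1 = f(0.340000, -2.248643) = -0.713691
  k2 = f(0.680000, -2.491298) = -1.266904
  y ← -2.248643 + (0.34/2)·(-0.713691 + (-1.266904)) = -2.585344
y(0.68) ≈ -2.5853

-2.5853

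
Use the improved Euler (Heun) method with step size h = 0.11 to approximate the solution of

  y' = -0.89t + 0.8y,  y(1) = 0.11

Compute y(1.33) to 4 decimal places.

-0.2449

Heun: k1 = f(t_n, y_n); k2 = f(t_n + h, y_n + h·k1); y_{n+1} = y_n + (h/2)·(k1 + k2).
t=1.000000, y=0.110000:
  k1 = f(1.000000, 0.110000) = -0.802000
  k2 = f(1.110000, 0.021780) = -0.970476
  y ← 0.110000 + (0.11/2)·(-0.802000 + (-0.970476)) = 0.012514
t=1.110000, y=0.012514:
  k1 = f(1.110000, 0.012514) = -0.977889
  k2 = f(1.220000, -0.095054) = -1.161843
  y ← 0.012514 + (0.11/2)·(-0.977889 + (-1.161843)) = -0.105171
t=1.220000, y=-0.105171:
  k1 = f(1.220000, -0.105171) = -1.169937
  k2 = f(1.330000, -0.233865) = -1.370792
  y ← -0.105171 + (0.11/2)·(-1.169937 + (-1.370792)) = -0.244912
y(1.33) ≈ -0.2449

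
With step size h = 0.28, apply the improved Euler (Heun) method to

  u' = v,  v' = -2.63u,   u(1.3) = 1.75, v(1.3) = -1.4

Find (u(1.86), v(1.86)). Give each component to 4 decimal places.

Heun on (u,v): k1 = f(x_n, state_n); k2 = f(x_n + h, state_n + h·k1); state_{n+1} = state_n + (h/2)·(k1 + k2).
1.300000: (1.750000, -1.400000)
  k1 = (-1.400000, -4.602500)
  predictor → (1.358000, -2.688700)
  k2 = (-2.688700, -3.571540)
  → (1.177582, -2.544366)
1.580000: (1.177582, -2.544366)
  k1 = (-2.544366, -3.097041)
  predictor → (0.465160, -3.411537)
  k2 = (-3.411537, -1.223370)
  → (0.343756, -3.149223)
(u(1.86), v(1.86)) ≈ (0.3438, -3.1492)

0.3438, -3.1492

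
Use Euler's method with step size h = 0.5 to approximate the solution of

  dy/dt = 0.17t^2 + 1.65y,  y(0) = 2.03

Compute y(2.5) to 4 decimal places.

42.1983

Euler: y_{n+1} = y_n + h·f(t_n, y_n).
t=0.000000, y=2.030000: f=3.349500 → y ← 2.030000 + 0.5·3.349500 = 3.704750
t=0.500000, y=3.704750: f=6.155337 → y ← 3.704750 + 0.5·6.155337 = 6.782419
t=1.000000, y=6.782419: f=11.360991 → y ← 6.782419 + 0.5·11.360991 = 12.462914
t=1.500000, y=12.462914: f=20.946308 → y ← 12.462914 + 0.5·20.946308 = 22.936068
t=2.000000, y=22.936068: f=38.524513 → y ← 22.936068 + 0.5·38.524513 = 42.198325
y(2.5) ≈ 42.1983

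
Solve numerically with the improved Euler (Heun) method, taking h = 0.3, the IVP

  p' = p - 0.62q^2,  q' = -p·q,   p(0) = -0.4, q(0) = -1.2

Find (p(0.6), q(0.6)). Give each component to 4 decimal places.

-1.7354, -2.0334

Heun on (p,q): k1 = f(x_n, state_n); k2 = f(x_n + h, state_n + h·k1); state_{n+1} = state_n + (h/2)·(k1 + k2).
0.000000: (-0.400000, -1.200000)
  k1 = (-1.292800, -0.480000)
  predictor → (-0.787840, -1.344000)
  k2 = (-1.907768, -1.058857)
  → (-0.880085, -1.430829)
0.300000: (-0.880085, -1.430829)
  k1 = (-2.149393, -1.259251)
  predictor → (-1.524903, -1.808604)
  k2 = (-3.552953, -2.757946)
  → (-1.735437, -2.033408)
(p(0.6), q(0.6)) ≈ (-1.7354, -2.0334)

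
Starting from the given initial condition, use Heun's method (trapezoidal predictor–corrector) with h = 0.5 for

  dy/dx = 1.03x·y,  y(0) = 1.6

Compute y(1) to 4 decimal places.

Heun: k1 = f(x_n, y_n); k2 = f(x_n + h, y_n + h·k1); y_{n+1} = y_n + (h/2)·(k1 + k2).
x=0.000000, y=1.600000:
  k1 = f(0.000000, 1.600000) = 0.000000
  k2 = f(0.500000, 1.600000) = 0.824000
  y ← 1.600000 + (0.5/2)·(0.000000 + 0.824000) = 1.806000
x=0.500000, y=1.806000:
  k1 = f(0.500000, 1.806000) = 0.930090
  k2 = f(1.000000, 2.271045) = 2.339176
  y ← 1.806000 + (0.5/2)·(0.930090 + 2.339176) = 2.623317
y(1) ≈ 2.6233

2.6233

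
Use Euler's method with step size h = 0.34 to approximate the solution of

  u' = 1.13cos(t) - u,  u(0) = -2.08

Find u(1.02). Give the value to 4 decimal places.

0.1072

Euler: u_{n+1} = u_n + h·f(t_n, u_n).
t=0.000000, u=-2.080000: f=3.210000 → u ← -2.080000 + 0.34·3.210000 = -0.988600
t=0.340000, u=-0.988600: f=2.053913 → u ← -0.988600 + 0.34·2.053913 = -0.290270
t=0.680000, u=-0.290270: f=1.168927 → u ← -0.290270 + 0.34·1.168927 = 0.107165
u(1.02) ≈ 0.1072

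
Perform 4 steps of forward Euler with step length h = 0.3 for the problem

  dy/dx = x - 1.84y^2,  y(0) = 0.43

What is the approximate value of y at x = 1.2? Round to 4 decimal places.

Euler: y_{n+1} = y_n + h·f(x_n, y_n).
x=0.000000, y=0.430000: f=-0.340216 → y ← 0.430000 + 0.3·(-0.340216) = 0.327935
x=0.300000, y=0.327935: f=0.102124 → y ← 0.327935 + 0.3·0.102124 = 0.358572
x=0.600000, y=0.358572: f=0.363424 → y ← 0.358572 + 0.3·0.363424 = 0.467599
x=0.900000, y=0.467599: f=0.497685 → y ← 0.467599 + 0.3·0.497685 = 0.616905
y(1.2) ≈ 0.6169

0.6169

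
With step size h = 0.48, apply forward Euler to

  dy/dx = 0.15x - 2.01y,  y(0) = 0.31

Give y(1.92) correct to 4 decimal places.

0.1062

Euler: y_{n+1} = y_n + h·f(x_n, y_n).
x=0.000000, y=0.310000: f=-0.623100 → y ← 0.310000 + 0.48·(-0.623100) = 0.010912
x=0.480000, y=0.010912: f=0.050067 → y ← 0.010912 + 0.48·0.050067 = 0.034944
x=0.960000, y=0.034944: f=0.073762 → y ← 0.034944 + 0.48·0.073762 = 0.070350
x=1.440000, y=0.070350: f=0.074596 → y ← 0.070350 + 0.48·0.074596 = 0.106156
y(1.92) ≈ 0.1062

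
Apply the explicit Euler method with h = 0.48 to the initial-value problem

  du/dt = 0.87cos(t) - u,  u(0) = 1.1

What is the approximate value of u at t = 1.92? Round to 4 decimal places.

0.4183

Euler: u_{n+1} = u_n + h·f(t_n, u_n).
t=0.000000, u=1.100000: f=-0.230000 → u ← 1.100000 + 0.48·(-0.230000) = 0.989600
t=0.480000, u=0.989600: f=-0.217914 → u ← 0.989600 + 0.48·(-0.217914) = 0.885001
t=0.960000, u=0.885001: f=-0.386039 → u ← 0.885001 + 0.48·(-0.386039) = 0.699703
t=1.440000, u=0.699703: f=-0.586234 → u ← 0.699703 + 0.48·(-0.586234) = 0.418310
u(1.92) ≈ 0.4183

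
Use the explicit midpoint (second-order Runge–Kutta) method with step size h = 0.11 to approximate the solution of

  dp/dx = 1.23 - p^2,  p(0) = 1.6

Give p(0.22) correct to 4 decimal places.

Midpoint: k1 = f(x_n, p_n); k2 = f(x_n + h/2, p_n + (h/2)·k1); p_{n+1} = p_n + h·k2.
x=0.000000, p=1.600000:
  k1 = f(0.000000, 1.600000) = -1.330000
  k2 = f(0.055000, 1.526850) = -1.101271
  p ← 1.600000 + 0.11·(-1.101271) = 1.478860
x=0.110000, p=1.478860:
  k1 = f(0.110000, 1.478860) = -0.957027
  k2 = f(0.165000, 1.426224) = -0.804114
  p ← 1.478860 + 0.11·(-0.804114) = 1.390408
p(0.22) ≈ 1.3904

1.3904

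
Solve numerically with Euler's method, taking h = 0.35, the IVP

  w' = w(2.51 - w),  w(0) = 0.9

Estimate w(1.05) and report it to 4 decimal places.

Euler: w_{n+1} = w_n + h·f(t_n, w_n).
t=0.000000, w=0.900000: f=1.449000 → w ← 0.900000 + 0.35·1.449000 = 1.407150
t=0.350000, w=1.407150: f=1.551875 → w ← 1.407150 + 0.35·1.551875 = 1.950306
t=0.700000, w=1.950306: f=1.091574 → w ← 1.950306 + 0.35·1.091574 = 2.332357
w(1.05) ≈ 2.3324

2.3324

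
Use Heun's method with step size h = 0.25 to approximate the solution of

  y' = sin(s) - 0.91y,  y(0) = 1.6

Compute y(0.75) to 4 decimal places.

Heun: k1 = f(s_n, y_n); k2 = f(s_n + h, y_n + h·k1); y_{n+1} = y_n + (h/2)·(k1 + k2).
s=0.000000, y=1.600000:
  k1 = f(0.000000, 1.600000) = -1.456000
  k2 = f(0.250000, 1.236000) = -0.877356
  y ← 1.600000 + (0.25/2)·(-1.456000 + (-0.877356)) = 1.308330
s=0.250000, y=1.308330:
  k1 = f(0.250000, 1.308330) = -0.943177
  k2 = f(0.500000, 1.072536) = -0.496582
  y ← 1.308330 + (0.25/2)·(-0.943177 + (-0.496582)) = 1.128361
s=0.500000, y=1.128361:
  k1 = f(0.500000, 1.128361) = -0.547383
  k2 = f(0.750000, 0.991515) = -0.220640
  y ← 1.128361 + (0.25/2)·(-0.547383 + (-0.220640)) = 1.032358
y(0.75) ≈ 1.0324

1.0324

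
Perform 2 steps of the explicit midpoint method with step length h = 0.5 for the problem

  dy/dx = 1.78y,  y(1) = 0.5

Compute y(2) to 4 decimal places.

Midpoint: k1 = f(x_n, y_n); k2 = f(x_n + h/2, y_n + (h/2)·k1); y_{n+1} = y_n + h·k2.
x=1.000000, y=0.500000:
  k1 = f(1.000000, 0.500000) = 0.890000
  k2 = f(1.250000, 0.722500) = 1.286050
  y ← 0.500000 + 0.5·1.286050 = 1.143025
x=1.500000, y=1.143025:
  k1 = f(1.500000, 1.143025) = 2.034585
  k2 = f(1.750000, 1.651671) = 2.939975
  y ← 1.143025 + 0.5·2.939975 = 2.613012
y(2) ≈ 2.6130

2.6130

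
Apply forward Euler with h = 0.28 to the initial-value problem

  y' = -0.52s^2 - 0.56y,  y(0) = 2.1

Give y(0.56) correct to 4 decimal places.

1.4817

Euler: y_{n+1} = y_n + h·f(s_n, y_n).
s=0.000000, y=2.100000: f=-1.176000 → y ← 2.100000 + 0.28·(-1.176000) = 1.770720
s=0.280000, y=1.770720: f=-1.032371 → y ← 1.770720 + 0.28·(-1.032371) = 1.481656
y(0.56) ≈ 1.4817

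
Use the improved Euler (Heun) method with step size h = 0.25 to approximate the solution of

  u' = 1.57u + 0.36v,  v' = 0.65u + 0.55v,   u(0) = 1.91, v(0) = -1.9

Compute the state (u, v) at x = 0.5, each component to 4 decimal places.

3.6414, -1.5429

Heun on (u,v): k1 = f(x_n, state_n); k2 = f(x_n + h, state_n + h·k1); state_{n+1} = state_n + (h/2)·(k1 + k2).
0.000000: (1.910000, -1.900000)
  k1 = (2.314700, 0.196500)
  predictor → (2.488675, -1.850875)
  k2 = (3.240905, 0.599657)
  → (2.604451, -1.800480)
0.250000: (2.604451, -1.800480)
  k1 = (3.440815, 0.702629)
  predictor → (3.464654, -1.624823)
  k2 = (4.854571, 1.358373)
  → (3.641374, -1.542855)
(u(0.5), v(0.5)) ≈ (3.6414, -1.5429)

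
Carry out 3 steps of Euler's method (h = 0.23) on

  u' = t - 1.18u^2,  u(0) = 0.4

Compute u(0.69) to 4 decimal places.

Euler: u_{n+1} = u_n + h·f(t_n, u_n).
t=0.000000, u=0.400000: f=-0.188800 → u ← 0.400000 + 0.23·(-0.188800) = 0.356576
t=0.230000, u=0.356576: f=0.079967 → u ← 0.356576 + 0.23·0.079967 = 0.374968
t=0.460000, u=0.374968: f=0.294090 → u ← 0.374968 + 0.23·0.294090 = 0.442609
u(0.69) ≈ 0.4426

0.4426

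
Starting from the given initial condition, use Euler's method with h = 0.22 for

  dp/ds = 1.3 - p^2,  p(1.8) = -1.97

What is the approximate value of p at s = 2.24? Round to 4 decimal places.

Euler: p_{n+1} = p_n + h·f(s_n, p_n).
s=1.800000, p=-1.970000: f=-2.580900 → p ← -1.970000 + 0.22·(-2.580900) = -2.537798
s=2.020000, p=-2.537798: f=-5.140419 → p ← -2.537798 + 0.22·(-5.140419) = -3.668690
p(2.24) ≈ -3.6687

-3.6687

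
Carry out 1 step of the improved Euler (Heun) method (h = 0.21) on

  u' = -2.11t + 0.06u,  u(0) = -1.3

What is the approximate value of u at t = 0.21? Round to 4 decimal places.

Heun: k1 = f(t_n, u_n); k2 = f(t_n + h, u_n + h·k1); u_{n+1} = u_n + (h/2)·(k1 + k2).
t=0.000000, u=-1.300000:
  k1 = f(0.000000, -1.300000) = -0.078000
  k2 = f(0.210000, -1.316380) = -0.522083
  u ← -1.300000 + (0.21/2)·(-0.078000 + (-0.522083)) = -1.363009
u(0.21) ≈ -1.3630

-1.3630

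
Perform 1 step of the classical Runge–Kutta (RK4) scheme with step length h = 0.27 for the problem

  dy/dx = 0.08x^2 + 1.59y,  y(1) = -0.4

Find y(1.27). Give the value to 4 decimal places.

-0.5801

RK4: k1 = f(x_n, y_n); k2 = f(x_n + h/2, y_n + (h/2)·k1); k3 = f(x_n + h/2, y_n + (h/2)·k2); k4 = f(x_n + h, y_n + h·k3); y_{n+1} = y_n + (h/6)·(k1 + 2k2 + 2k3 + k4).
x=1.000000, y=-0.400000:
  k1 = f(1.000000, -0.400000) = -0.556000
  k2 = f(1.135000, -0.475060) = -0.652287
  k3 = f(1.135000, -0.488059) = -0.672955
  k4 = f(1.270000, -0.581698) = -0.795868
  y ← -0.400000 + (0.27/6)·(k1 + 2k2 + 2k3 + k4) = -0.580106
y(1.27) ≈ -0.5801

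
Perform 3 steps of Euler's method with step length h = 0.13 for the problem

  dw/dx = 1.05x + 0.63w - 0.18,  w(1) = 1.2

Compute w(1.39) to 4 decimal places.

Euler: w_{n+1} = w_n + h·f(x_n, w_n).
x=1.000000, w=1.200000: f=1.626000 → w ← 1.200000 + 0.13·1.626000 = 1.411380
x=1.130000, w=1.411380: f=1.895669 → w ← 1.411380 + 0.13·1.895669 = 1.657817
x=1.260000, w=1.657817: f=2.187425 → w ← 1.657817 + 0.13·2.187425 = 1.942182
w(1.39) ≈ 1.9422

1.9422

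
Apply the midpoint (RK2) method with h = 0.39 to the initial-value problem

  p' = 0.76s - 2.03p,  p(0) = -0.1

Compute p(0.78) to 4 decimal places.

0.1306

Midpoint: k1 = f(s_n, p_n); k2 = f(s_n + h/2, p_n + (h/2)·k1); p_{n+1} = p_n + h·k2.
s=0.000000, p=-0.100000:
  k1 = f(0.000000, -0.100000) = 0.203000
  k2 = f(0.195000, -0.060415) = 0.270842
  p ← -0.100000 + 0.39·0.270842 = 0.005629
s=0.390000, p=0.005629:
  k1 = f(0.390000, 0.005629) = 0.284974
  k2 = f(0.585000, 0.061198) = 0.320367
  p ← 0.005629 + 0.39·0.320367 = 0.130572
p(0.78) ≈ 0.1306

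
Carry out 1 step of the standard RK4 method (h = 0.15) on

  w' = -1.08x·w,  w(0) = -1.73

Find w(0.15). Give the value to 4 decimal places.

-1.7091

RK4: k1 = f(x_n, w_n); k2 = f(x_n + h/2, w_n + (h/2)·k1); k3 = f(x_n + h/2, w_n + (h/2)·k2); k4 = f(x_n + h, w_n + h·k3); w_{n+1} = w_n + (h/6)·(k1 + 2k2 + 2k3 + k4).
x=0.000000, w=-1.730000:
  k1 = f(0.000000, -1.730000) = 0.000000
  k2 = f(0.075000, -1.730000) = 0.140130
  k3 = f(0.075000, -1.719490) = 0.139279
  k4 = f(0.150000, -1.709108) = 0.276876
  w ← -1.730000 + (0.15/6)·(k1 + 2k2 + 2k3 + k4) = -1.709108
w(0.15) ≈ -1.7091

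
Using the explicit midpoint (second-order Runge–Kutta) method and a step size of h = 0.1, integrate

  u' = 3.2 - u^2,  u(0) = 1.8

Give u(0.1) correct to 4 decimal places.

1.7967

Midpoint: k1 = f(t_n, u_n); k2 = f(t_n + h/2, u_n + (h/2)·k1); u_{n+1} = u_n + h·k2.
t=0.000000, u=1.800000:
  k1 = f(0.000000, 1.800000) = -0.040000
  k2 = f(0.050000, 1.798000) = -0.032804
  u ← 1.800000 + 0.1·(-0.032804) = 1.796720
u(0.1) ≈ 1.7967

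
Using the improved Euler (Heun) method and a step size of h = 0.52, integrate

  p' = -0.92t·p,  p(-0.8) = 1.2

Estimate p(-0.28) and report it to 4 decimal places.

1.5408

Heun: k1 = f(t_n, p_n); k2 = f(t_n + h, p_n + h·k1); p_{n+1} = p_n + (h/2)·(k1 + k2).
t=-0.800000, p=1.200000:
  k1 = f(-0.800000, 1.200000) = 0.883200
  k2 = f(-0.280000, 1.659264) = 0.427426
  p ← 1.200000 + (0.52/2)·(0.883200 + 0.427426) = 1.540763
p(-0.28) ≈ 1.5408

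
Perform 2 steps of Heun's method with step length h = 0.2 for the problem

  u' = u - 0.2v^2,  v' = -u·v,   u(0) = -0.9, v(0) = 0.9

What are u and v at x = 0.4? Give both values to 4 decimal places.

Heun on (u,v): k1 = f(x_n, state_n); k2 = f(x_n + h, state_n + h·k1); state_{n+1} = state_n + (h/2)·(k1 + k2).
0.000000: (-0.900000, 0.900000)
  k1 = (-1.062000, 0.810000)
  predictor → (-1.112400, 1.062000)
  k2 = (-1.337969, 1.181369)
  → (-1.139997, 1.099137)
0.200000: (-1.139997, 1.099137)
  k1 = (-1.381617, 1.253013)
  predictor → (-1.416320, 1.349739)
  k2 = (-1.780680, 1.911663)
  → (-1.456227, 1.415604)
(u(0.4), v(0.4)) ≈ (-1.4562, 1.4156)

-1.4562, 1.4156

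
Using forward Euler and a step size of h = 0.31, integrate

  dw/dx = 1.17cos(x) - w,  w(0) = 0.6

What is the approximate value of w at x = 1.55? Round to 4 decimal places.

0.6975

Euler: w_{n+1} = w_n + h·f(x_n, w_n).
x=0.000000, w=0.600000: f=0.570000 → w ← 0.600000 + 0.31·0.570000 = 0.776700
x=0.310000, w=0.776700: f=0.337530 → w ← 0.776700 + 0.31·0.337530 = 0.881334
x=0.620000, w=0.881334: f=0.070903 → w ← 0.881334 + 0.31·0.070903 = 0.903314
x=0.930000, w=0.903314: f=-0.203849 → w ← 0.903314 + 0.31·(-0.203849) = 0.840121
x=1.240000, w=0.840121: f=-0.460110 → w ← 0.840121 + 0.31·(-0.460110) = 0.697487
w(1.55) ≈ 0.6975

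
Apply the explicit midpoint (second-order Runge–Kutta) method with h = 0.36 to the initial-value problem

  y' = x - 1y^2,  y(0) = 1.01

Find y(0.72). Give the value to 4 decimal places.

Midpoint: k1 = f(x_n, y_n); k2 = f(x_n + h/2, y_n + (h/2)·k1); y_{n+1} = y_n + h·k2.
x=0.000000, y=1.010000:
  k1 = f(0.000000, 1.010000) = -1.020100
  k2 = f(0.180000, 0.826382) = -0.502907
  y ← 1.010000 + 0.36·(-0.502907) = 0.828953
x=0.360000, y=0.828953:
  k1 = f(0.360000, 0.828953) = -0.327164
  k2 = f(0.540000, 0.770064) = -0.052998
  y ← 0.828953 + 0.36·(-0.052998) = 0.809874
y(0.72) ≈ 0.8099

0.8099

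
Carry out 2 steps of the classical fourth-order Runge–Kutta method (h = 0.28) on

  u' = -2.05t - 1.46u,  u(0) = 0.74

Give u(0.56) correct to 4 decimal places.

0.0775

RK4: k1 = f(t_n, u_n); k2 = f(t_n + h/2, u_n + (h/2)·k1); k3 = f(t_n + h/2, u_n + (h/2)·k2); k4 = f(t_n + h, u_n + h·k3); u_{n+1} = u_n + (h/6)·(k1 + 2k2 + 2k3 + k4).
t=0.000000, u=0.740000:
  k1 = f(0.000000, 0.740000) = -1.080400
  k2 = f(0.140000, 0.588744) = -1.146566
  k3 = f(0.140000, 0.579481) = -1.133042
  k4 = f(0.280000, 0.422748) = -1.191212
  u ← 0.740000 + (0.28/6)·(k1 + 2k2 + 2k3 + k4) = 0.421228
t=0.280000, u=0.421228:
  k1 = f(0.280000, 0.421228) = -1.188993
  k2 = f(0.420000, 0.254769) = -1.232963
  k3 = f(0.420000, 0.248613) = -1.223975
  k4 = f(0.560000, 0.078515) = -1.262632
  u ← 0.421228 + (0.28/6)·(k1 + 2k2 + 2k3 + k4) = 0.077505
u(0.56) ≈ 0.0775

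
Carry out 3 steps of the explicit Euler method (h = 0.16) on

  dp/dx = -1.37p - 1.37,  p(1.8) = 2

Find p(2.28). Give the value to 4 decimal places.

Euler: p_{n+1} = p_n + h·f(x_n, p_n).
x=1.800000, p=2.000000: f=-4.110000 → p ← 2.000000 + 0.16·(-4.110000) = 1.342400
x=1.960000, p=1.342400: f=-3.209088 → p ← 1.342400 + 0.16·(-3.209088) = 0.828946
x=2.120000, p=0.828946: f=-2.505656 → p ← 0.828946 + 0.16·(-2.505656) = 0.428041
p(2.28) ≈ 0.4280

0.4280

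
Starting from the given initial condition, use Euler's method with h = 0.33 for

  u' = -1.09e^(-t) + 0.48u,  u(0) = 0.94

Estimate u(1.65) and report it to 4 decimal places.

Euler: u_{n+1} = u_n + h·f(t_n, u_n).
t=0.000000, u=0.940000: f=-0.638800 → u ← 0.940000 + 0.33·(-0.638800) = 0.729196
t=0.330000, u=0.729196: f=-0.433613 → u ← 0.729196 + 0.33·(-0.433613) = 0.586104
t=0.660000, u=0.586104: f=-0.282038 → u ← 0.586104 + 0.33·(-0.282038) = 0.493031
t=0.990000, u=0.493031: f=-0.168364 → u ← 0.493031 + 0.33·(-0.168364) = 0.437471
t=1.320000, u=0.437471: f=-0.081191 → u ← 0.437471 + 0.33·(-0.081191) = 0.410678
u(1.65) ≈ 0.4107

0.4107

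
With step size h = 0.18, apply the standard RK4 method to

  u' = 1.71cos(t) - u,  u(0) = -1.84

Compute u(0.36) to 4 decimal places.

RK4: k1 = f(t_n, u_n); k2 = f(t_n + h/2, u_n + (h/2)·k1); k3 = f(t_n + h/2, u_n + (h/2)·k2); k4 = f(t_n + h, u_n + h·k3); u_{n+1} = u_n + (h/6)·(k1 + 2k2 + 2k3 + k4).
t=0.000000, u=-1.840000:
  k1 = f(0.000000, -1.840000) = 3.550000
  k2 = f(0.090000, -1.520500) = 3.223579
  k3 = f(0.090000, -1.549878) = 3.252957
  k4 = f(0.180000, -1.254468) = 2.936840
  u ← -1.840000 + (0.18/6)·(k1 + 2k2 + 2k3 + k4) = -1.256803
t=0.180000, u=-1.256803:
  k1 = f(0.180000, -1.256803) = 2.939175
  k2 = f(0.270000, -0.992277) = 2.640325
  k3 = f(0.270000, -1.019173) = 2.667222
  k4 = f(0.360000, -0.776703) = 2.377086
  u ← -1.256803 + (0.18/6)·(k1 + 2k2 + 2k3 + k4) = -0.778862
u(0.36) ≈ -0.7789

-0.7789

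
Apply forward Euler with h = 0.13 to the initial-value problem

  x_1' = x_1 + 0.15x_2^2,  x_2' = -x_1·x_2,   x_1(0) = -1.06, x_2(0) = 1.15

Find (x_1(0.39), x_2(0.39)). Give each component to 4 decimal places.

-1.4145, 1.7609

Euler on (x_1,x_2): x_1_{n+1} = x_1_n + h·x_1', x_2_{n+1} = x_2_n + h·x_2'.
0.000000: (-1.060000, 1.150000); f=(-0.861625, 1.219000) → (-1.172011, 1.308470)
0.130000: (-1.172011, 1.308470); f=(-0.915197, 1.533542) → (-1.290987, 1.507830)
0.260000: (-1.290987, 1.507830); f=(-0.949954, 1.946589) → (-1.414481, 1.760887)
(x_1(0.39), x_2(0.39)) ≈ (-1.4145, 1.7609)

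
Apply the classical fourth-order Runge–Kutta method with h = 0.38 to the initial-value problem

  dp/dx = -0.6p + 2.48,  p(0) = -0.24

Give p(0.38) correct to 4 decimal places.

0.6516

RK4: k1 = f(x_n, p_n); k2 = f(x_n + h/2, p_n + (h/2)·k1); k3 = f(x_n + h/2, p_n + (h/2)·k2); k4 = f(x_n + h, p_n + h·k3); p_{n+1} = p_n + (h/6)·(k1 + 2k2 + 2k3 + k4).
x=0.000000, p=-0.240000:
  k1 = f(0.000000, -0.240000) = 2.624000
  k2 = f(0.190000, 0.258560) = 2.324864
  k3 = f(0.190000, 0.201724) = 2.358966
  k4 = f(0.380000, 0.656407) = 2.086156
  p ← -0.240000 + (0.38/6)·(k1 + 2k2 + 2k3 + k4) = 0.651595
p(0.38) ≈ 0.6516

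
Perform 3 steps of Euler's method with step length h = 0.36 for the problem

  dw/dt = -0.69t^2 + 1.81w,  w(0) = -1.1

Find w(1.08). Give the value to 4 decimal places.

-5.1377

Euler: w_{n+1} = w_n + h·f(t_n, w_n).
t=0.000000, w=-1.100000: f=-1.991000 → w ← -1.100000 + 0.36·(-1.991000) = -1.816760
t=0.360000, w=-1.816760: f=-3.377760 → w ← -1.816760 + 0.36·(-3.377760) = -3.032753
t=0.720000, w=-3.032753: f=-5.846980 → w ← -3.032753 + 0.36·(-5.846980) = -5.137666
w(1.08) ≈ -5.1377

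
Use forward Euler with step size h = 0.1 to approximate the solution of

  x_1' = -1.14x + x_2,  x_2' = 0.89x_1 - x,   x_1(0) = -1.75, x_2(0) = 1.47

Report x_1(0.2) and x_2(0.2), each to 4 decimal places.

Euler on (x_1,x_2): x_1_{n+1} = x_1_n + h·x_1', x_2_{n+1} = x_2_n + h·x_2'.
0.000000: (-1.750000, 1.470000); f=(1.470000, -1.557500) → (-1.603000, 1.314250)
0.100000: (-1.603000, 1.314250); f=(1.200250, -1.526670) → (-1.482975, 1.161583)
(x_1(0.2), x_2(0.2)) ≈ (-1.4830, 1.1616)

-1.4830, 1.1616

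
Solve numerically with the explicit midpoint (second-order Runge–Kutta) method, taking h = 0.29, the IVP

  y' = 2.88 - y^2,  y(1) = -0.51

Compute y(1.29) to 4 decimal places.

Midpoint: k1 = f(t_n, y_n); k2 = f(t_n + h/2, y_n + (h/2)·k1); y_{n+1} = y_n + h·k2.
t=1.000000, y=-0.510000:
  k1 = f(1.000000, -0.510000) = 2.619900
  k2 = f(1.145000, -0.130115) = 2.863070
  y ← -0.510000 + 0.29·2.863070 = 0.320290
y(1.29) ≈ 0.3203

0.3203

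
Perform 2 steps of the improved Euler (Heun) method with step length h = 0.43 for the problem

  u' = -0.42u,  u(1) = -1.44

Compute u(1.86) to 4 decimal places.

Heun: k1 = f(t_n, u_n); k2 = f(t_n + h, u_n + h·k1); u_{n+1} = u_n + (h/2)·(k1 + k2).
t=1.000000, u=-1.440000:
  k1 = f(1.000000, -1.440000) = 0.604800
  k2 = f(1.430000, -1.179936) = 0.495573
  u ← -1.440000 + (0.43/2)·(0.604800 + 0.495573) = -1.203420
t=1.430000, u=-1.203420:
  k1 = f(1.430000, -1.203420) = 0.505436
  k2 = f(1.860000, -0.986082) = 0.414155
  u ← -1.203420 + (0.43/2)·(0.505436 + 0.414155) = -1.005708
u(1.86) ≈ -1.0057

-1.0057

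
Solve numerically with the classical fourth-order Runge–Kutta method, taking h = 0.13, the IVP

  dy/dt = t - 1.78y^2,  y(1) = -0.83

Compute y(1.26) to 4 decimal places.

RK4: k1 = f(t_n, y_n); k2 = f(t_n + h/2, y_n + (h/2)·k1); k3 = f(t_n + h/2, y_n + (h/2)·k2); k4 = f(t_n + h, y_n + h·k3); y_{n+1} = y_n + (h/6)·(k1 + 2k2 + 2k3 + k4).
t=1.000000, y=-0.830000:
  k1 = f(1.000000, -0.830000) = -0.226242
  k2 = f(1.065000, -0.844706) = -0.205079
  k3 = f(1.065000, -0.843330) = -0.200946
  k4 = f(1.130000, -0.856123) = -0.174645
  y ← -0.830000 + (0.13/6)·(k1 + 2k2 + 2k3 + k4) = -0.856280
t=1.130000, y=-0.856280:
  k1 = f(1.130000, -0.856280) = -0.175124
  k2 = f(1.195000, -0.867663) = -0.145055
  k3 = f(1.195000, -0.865709) = -0.139024
  k4 = f(1.260000, -0.874353) = -0.100799
  y ← -0.856280 + (0.13/6)·(k1 + 2k2 + 2k3 + k4) = -0.874569
y(1.26) ≈ -0.8746

-0.8746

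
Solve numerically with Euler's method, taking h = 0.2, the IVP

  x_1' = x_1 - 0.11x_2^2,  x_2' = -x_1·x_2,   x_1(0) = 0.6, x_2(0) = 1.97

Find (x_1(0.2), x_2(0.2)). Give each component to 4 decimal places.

Euler on (x_1,x_2): x_1_{n+1} = x_1_n + h·x_1', x_2_{n+1} = x_2_n + h·x_2'.
0.000000: (0.600000, 1.970000); f=(0.173101, -1.182000) → (0.634620, 1.733600)
(x_1(0.2), x_2(0.2)) ≈ (0.6346, 1.7336)

0.6346, 1.7336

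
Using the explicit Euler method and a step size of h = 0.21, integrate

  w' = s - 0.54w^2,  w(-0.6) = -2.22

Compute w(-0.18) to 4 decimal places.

Euler: w_{n+1} = w_n + h·f(s_n, w_n).
s=-0.600000, w=-2.220000: f=-3.261336 → w ← -2.220000 + 0.21·(-3.261336) = -2.904881
s=-0.390000, w=-2.904881: f=-4.946699 → w ← -2.904881 + 0.21·(-4.946699) = -3.943687
w(-0.18) ≈ -3.9437

-3.9437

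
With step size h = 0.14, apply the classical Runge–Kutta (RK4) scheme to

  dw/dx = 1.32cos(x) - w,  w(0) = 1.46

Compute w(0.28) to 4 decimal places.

1.4213

RK4: k1 = f(x_n, w_n); k2 = f(x_n + h/2, w_n + (h/2)·k1); k3 = f(x_n + h/2, w_n + (h/2)·k2); k4 = f(x_n + h, w_n + h·k3); w_{n+1} = w_n + (h/6)·(k1 + 2k2 + 2k3 + k4).
x=0.000000, w=1.460000:
  k1 = f(0.000000, 1.460000) = -0.140000
  k2 = f(0.070000, 1.450200) = -0.133433
  k3 = f(0.070000, 1.450660) = -0.133892
  k4 = f(0.140000, 1.441255) = -0.134170
  w ← 1.460000 + (0.14/6)·(k1 + 2k2 + 2k3 + k4) = 1.441128
x=0.140000, w=1.441128:
  k1 = f(0.140000, 1.441128) = -0.134042
  k2 = f(0.210000, 1.431745) = -0.140744
  k3 = f(0.210000, 1.431275) = -0.140275
  k4 = f(0.280000, 1.421489) = -0.152896
  w ← 1.441128 + (0.14/6)·(k1 + 2k2 + 2k3 + k4) = 1.421318
w(0.28) ≈ 1.4213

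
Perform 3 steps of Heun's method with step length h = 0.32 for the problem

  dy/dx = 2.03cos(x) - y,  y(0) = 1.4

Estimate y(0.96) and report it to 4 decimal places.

Heun: k1 = f(x_n, y_n); k2 = f(x_n + h, y_n + h·k1); y_{n+1} = y_n + (h/2)·(k1 + k2).
x=0.000000, y=1.400000:
  k1 = f(0.000000, 1.400000) = 0.630000
  k2 = f(0.320000, 1.601600) = 0.325348
  y ← 1.400000 + (0.32/2)·(0.630000 + 0.325348) = 1.552856
x=0.320000, y=1.552856:
  k1 = f(0.320000, 1.552856) = 0.374092
  k2 = f(0.640000, 1.672565) = -0.044311
  y ← 1.552856 + (0.32/2)·(0.374092 + (-0.044311)) = 1.605621
x=0.640000, y=1.605621:
  k1 = f(0.640000, 1.605621) = 0.022634
  k2 = f(0.960000, 1.612863) = -0.448618
  y ← 1.605621 + (0.32/2)·(0.022634 + (-0.448618)) = 1.537463
y(0.96) ≈ 1.5375

1.5375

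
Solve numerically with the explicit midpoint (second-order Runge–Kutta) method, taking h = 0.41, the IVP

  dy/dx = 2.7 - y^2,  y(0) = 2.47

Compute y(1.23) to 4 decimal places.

1.9629

Midpoint: k1 = f(x_n, y_n); k2 = f(x_n + h/2, y_n + (h/2)·k1); y_{n+1} = y_n + h·k2.
x=0.000000, y=2.470000:
  k1 = f(0.000000, 2.470000) = -3.400900
  k2 = f(0.205000, 1.772816) = -0.442875
  y ← 2.470000 + 0.41·(-0.442875) = 2.288421
x=0.410000, y=2.288421:
  k1 = f(0.410000, 2.288421) = -2.536872
  k2 = f(0.615000, 1.768363) = -0.427106
  y ← 2.288421 + 0.41·(-0.427106) = 2.113308
x=0.820000, y=2.113308:
  k1 = f(0.820000, 2.113308) = -1.766070
  k2 = f(1.025000, 1.751263) = -0.366924
  y ← 2.113308 + 0.41·(-0.366924) = 1.962869
y(1.23) ≈ 1.9629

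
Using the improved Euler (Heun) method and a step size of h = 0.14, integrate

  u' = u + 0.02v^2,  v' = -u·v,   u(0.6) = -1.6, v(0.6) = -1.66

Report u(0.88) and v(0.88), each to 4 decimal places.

-2.0867, -2.7573

Heun on (u,v): k1 = f(t_n, state_n); k2 = f(t_n + h, state_n + h·k1); state_{n+1} = state_n + (h/2)·(k1 + k2).
0.600000: (-1.600000, -1.660000)
  k1 = (-1.544888, -2.656000)
  predictor → (-1.816284, -2.031840)
  k2 = (-1.733717, -3.690399)
  → (-1.829502, -2.104248)
0.740000: (-1.829502, -2.104248)
  k1 = (-1.740945, -3.849727)
  predictor → (-2.073235, -2.643210)
  k2 = (-1.933504, -5.479994)
  → (-2.086714, -2.757328)
(u(0.88), v(0.88)) ≈ (-2.0867, -2.7573)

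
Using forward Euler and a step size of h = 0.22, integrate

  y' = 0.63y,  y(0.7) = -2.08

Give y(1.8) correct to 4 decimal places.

Euler: y_{n+1} = y_n + h·f(t_n, y_n).
t=0.700000, y=-2.080000: f=-1.310400 → y ← -2.080000 + 0.22·(-1.310400) = -2.368288
t=0.920000, y=-2.368288: f=-1.492021 → y ← -2.368288 + 0.22·(-1.492021) = -2.696533
t=1.140000, y=-2.696533: f=-1.698816 → y ← -2.696533 + 0.22·(-1.698816) = -3.070272
t=1.360000, y=-3.070272: f=-1.934271 → y ← -3.070272 + 0.22·(-1.934271) = -3.495812
t=1.580000, y=-3.495812: f=-2.202361 → y ← -3.495812 + 0.22·(-2.202361) = -3.980331
y(1.8) ≈ -3.9803

-3.9803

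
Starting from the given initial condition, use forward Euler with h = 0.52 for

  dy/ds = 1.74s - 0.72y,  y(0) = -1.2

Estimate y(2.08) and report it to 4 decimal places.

2.0005

Euler: y_{n+1} = y_n + h·f(s_n, y_n).
s=0.000000, y=-1.200000: f=0.864000 → y ← -1.200000 + 0.52·0.864000 = -0.750720
s=0.520000, y=-0.750720: f=1.445318 → y ← -0.750720 + 0.52·1.445318 = 0.000846
s=1.040000, y=0.000846: f=1.808991 → y ← 0.000846 + 0.52·1.808991 = 0.941521
s=1.560000, y=0.941521: f=2.036505 → y ← 0.941521 + 0.52·2.036505 = 2.000504
y(2.08) ≈ 2.0005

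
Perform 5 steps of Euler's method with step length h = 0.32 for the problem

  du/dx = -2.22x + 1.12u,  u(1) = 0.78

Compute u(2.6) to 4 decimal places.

-6.8226

Euler: u_{n+1} = u_n + h·f(x_n, u_n).
x=1.000000, u=0.780000: f=-1.346400 → u ← 0.780000 + 0.32·(-1.346400) = 0.349152
x=1.320000, u=0.349152: f=-2.539350 → u ← 0.349152 + 0.32·(-2.539350) = -0.463440
x=1.640000, u=-0.463440: f=-4.159853 → u ← -0.463440 + 0.32·(-4.159853) = -1.794593
x=1.960000, u=-1.794593: f=-6.361144 → u ← -1.794593 + 0.32·(-6.361144) = -3.830159
x=2.280000, u=-3.830159: f=-9.351378 → u ← -3.830159 + 0.32·(-9.351378) = -6.822600
u(2.6) ≈ -6.8226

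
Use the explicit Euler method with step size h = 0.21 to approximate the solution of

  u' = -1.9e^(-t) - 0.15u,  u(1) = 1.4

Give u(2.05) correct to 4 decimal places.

Euler: u_{n+1} = u_n + h·f(t_n, u_n).
t=1.000000, u=1.400000: f=-0.908971 → u ← 1.400000 + 0.21·(-0.908971) = 1.209116
t=1.210000, u=1.209116: f=-0.747942 → u ← 1.209116 + 0.21·(-0.747942) = 1.052048
t=1.420000, u=1.052048: f=-0.617064 → u ← 1.052048 + 0.21·(-0.617064) = 0.922465
t=1.630000, u=0.922465: f=-0.510636 → u ← 0.922465 + 0.21·(-0.510636) = 0.815231
t=1.840000, u=0.815231: f=-0.424038 → u ← 0.815231 + 0.21·(-0.424038) = 0.726183
u(2.05) ≈ 0.7262

0.7262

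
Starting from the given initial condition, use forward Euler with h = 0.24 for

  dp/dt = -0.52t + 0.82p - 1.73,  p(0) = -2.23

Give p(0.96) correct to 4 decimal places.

-6.9980

Euler: p_{n+1} = p_n + h·f(t_n, p_n).
t=0.000000, p=-2.230000: f=-3.558600 → p ← -2.230000 + 0.24·(-3.558600) = -3.084064
t=0.240000, p=-3.084064: f=-4.383732 → p ← -3.084064 + 0.24·(-4.383732) = -4.136160
t=0.480000, p=-4.136160: f=-5.371251 → p ← -4.136160 + 0.24·(-5.371251) = -5.425260
t=0.720000, p=-5.425260: f=-6.553113 → p ← -5.425260 + 0.24·(-6.553113) = -6.998007
p(0.96) ≈ -6.9980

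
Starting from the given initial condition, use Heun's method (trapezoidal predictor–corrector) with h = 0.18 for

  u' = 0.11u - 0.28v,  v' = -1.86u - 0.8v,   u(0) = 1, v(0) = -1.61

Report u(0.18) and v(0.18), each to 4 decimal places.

1.1045, -1.7224

Heun on (u,v): k1 = f(t_n, state_n); k2 = f(t_n + h, state_n + h·k1); state_{n+1} = state_n + (h/2)·(k1 + k2).
0.000000: (1.000000, -1.610000)
  k1 = (0.560800, -0.572000)
  predictor → (1.100944, -1.712960)
  k2 = (0.600733, -0.677388)
  → (1.104538, -1.722445)
(u(0.18), v(0.18)) ≈ (1.1045, -1.7224)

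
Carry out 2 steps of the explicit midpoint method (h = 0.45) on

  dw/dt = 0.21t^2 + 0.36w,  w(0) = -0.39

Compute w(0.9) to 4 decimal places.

-0.4883

Midpoint: k1 = f(t_n, w_n); k2 = f(t_n + h/2, w_n + (h/2)·k1); w_{n+1} = w_n + h·k2.
t=0.000000, w=-0.390000:
  k1 = f(0.000000, -0.390000) = -0.140400
  k2 = f(0.225000, -0.421590) = -0.141141
  w ← -0.390000 + 0.45·(-0.141141) = -0.453514
t=0.450000, w=-0.453514:
  k1 = f(0.450000, -0.453514) = -0.120740
  k2 = f(0.675000, -0.480680) = -0.077364
  w ← -0.453514 + 0.45·(-0.077364) = -0.488327
w(0.9) ≈ -0.4883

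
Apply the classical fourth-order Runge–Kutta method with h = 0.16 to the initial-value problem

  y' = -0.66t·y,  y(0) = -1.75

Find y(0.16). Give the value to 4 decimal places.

-1.7353

RK4: k1 = f(t_n, y_n); k2 = f(t_n + h/2, y_n + (h/2)·k1); k3 = f(t_n + h/2, y_n + (h/2)·k2); k4 = f(t_n + h, y_n + h·k3); y_{n+1} = y_n + (h/6)·(k1 + 2k2 + 2k3 + k4).
t=0.000000, y=-1.750000:
  k1 = f(0.000000, -1.750000) = 0.000000
  k2 = f(0.080000, -1.750000) = 0.092400
  k3 = f(0.080000, -1.742608) = 0.092010
  k4 = f(0.160000, -1.735278) = 0.183245
  y ← -1.750000 + (0.16/6)·(k1 + 2k2 + 2k3 + k4) = -1.735278
y(0.16) ≈ -1.7353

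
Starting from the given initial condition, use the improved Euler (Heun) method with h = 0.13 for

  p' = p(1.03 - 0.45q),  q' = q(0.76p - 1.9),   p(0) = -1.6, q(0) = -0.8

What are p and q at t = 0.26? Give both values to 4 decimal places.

-2.2216, -0.3482

Heun on (p,q): k1 = f(t_n, state_n); k2 = f(t_n + h, state_n + h·k1); state_{n+1} = state_n + (h/2)·(k1 + k2).
0.000000: (-1.600000, -0.800000)
  k1 = (-2.224000, 2.492800)
  predictor → (-1.889120, -0.475936)
  k2 = (-2.350389, 1.587595)
  → (-1.897335, -0.534774)
0.130000: (-1.897335, -0.534774)
  k1 = (-2.410846, 1.787202)
  predictor → (-2.210745, -0.302438)
  k2 = (-2.577944, 1.082779)
  → (-2.221607, -0.348226)
(p(0.26), q(0.26)) ≈ (-2.2216, -0.3482)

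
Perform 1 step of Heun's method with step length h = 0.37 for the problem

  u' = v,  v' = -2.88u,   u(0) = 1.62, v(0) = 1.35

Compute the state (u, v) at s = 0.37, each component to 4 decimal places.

Heun on (u,v): k1 = f(s_n, state_n); k2 = f(s_n + h, state_n + h·k1); state_{n+1} = state_n + (h/2)·(k1 + k2).
0.000000: (1.620000, 1.350000)
  k1 = (1.350000, -4.665600)
  predictor → (2.119500, -0.376272)
  k2 = (-0.376272, -6.104160)
  → (1.800140, -0.642406)
(u(0.37), v(0.37)) ≈ (1.8001, -0.6424)

1.8001, -0.6424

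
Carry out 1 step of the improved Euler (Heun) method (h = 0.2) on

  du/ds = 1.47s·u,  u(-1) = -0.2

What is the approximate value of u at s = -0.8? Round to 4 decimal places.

Heun: k1 = f(s_n, u_n); k2 = f(s_n + h, u_n + h·k1); u_{n+1} = u_n + (h/2)·(k1 + k2).
s=-1.000000, u=-0.200000:
  k1 = f(-1.000000, -0.200000) = 0.294000
  k2 = f(-0.800000, -0.141200) = 0.166051
  u ← -0.200000 + (0.2/2)·(0.294000 + 0.166051) = -0.153995
u(-0.8) ≈ -0.1540

-0.1540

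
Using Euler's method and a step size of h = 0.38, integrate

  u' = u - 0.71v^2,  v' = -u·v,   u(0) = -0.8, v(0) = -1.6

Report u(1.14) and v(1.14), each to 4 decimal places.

Euler on (u,v): u_{n+1} = u_n + h·u', v_{n+1} = v_n + h·v'.
0.000000: (-0.800000, -1.600000); f=(-2.617600, -1.280000) → (-1.794688, -2.086400)
0.380000: (-1.794688, -2.086400); f=(-4.885364, -3.744437) → (-3.651126, -3.509286)
0.760000: (-3.651126, -3.509286); f=(-12.394839, -12.812847) → (-8.361165, -8.378168)
(u(1.14), v(1.14)) ≈ (-8.3612, -8.3782)

-8.3612, -8.3782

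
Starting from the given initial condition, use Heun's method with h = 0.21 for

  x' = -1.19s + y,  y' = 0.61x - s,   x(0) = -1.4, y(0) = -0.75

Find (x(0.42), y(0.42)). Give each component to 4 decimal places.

Heun on (x,y): k1 = f(s_n, state_n); k2 = f(s_n + h, state_n + h·k1); state_{n+1} = state_n + (h/2)·(k1 + k2).
0.000000: (-1.400000, -0.750000)
  k1 = (-0.750000, -0.854000)
  predictor → (-1.557500, -0.929340)
  k2 = (-1.179240, -1.160075)
  → (-1.602570, -0.961478)
0.210000: (-1.602570, -0.961478)
  k1 = (-1.211378, -1.187568)
  predictor → (-1.856960, -1.210867)
  k2 = (-1.710667, -1.552745)
  → (-1.909385, -1.249211)
(x(0.42), y(0.42)) ≈ (-1.9094, -1.2492)

-1.9094, -1.2492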